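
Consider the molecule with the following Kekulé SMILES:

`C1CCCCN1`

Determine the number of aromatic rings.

The SMILES encodes a six-membered saturated ring of five carbons and one N–H nitrogen.
The 6-membered ring with one N–H has only sp³ atoms, so it is not fully conjugated — not aromatic (piperidine).

0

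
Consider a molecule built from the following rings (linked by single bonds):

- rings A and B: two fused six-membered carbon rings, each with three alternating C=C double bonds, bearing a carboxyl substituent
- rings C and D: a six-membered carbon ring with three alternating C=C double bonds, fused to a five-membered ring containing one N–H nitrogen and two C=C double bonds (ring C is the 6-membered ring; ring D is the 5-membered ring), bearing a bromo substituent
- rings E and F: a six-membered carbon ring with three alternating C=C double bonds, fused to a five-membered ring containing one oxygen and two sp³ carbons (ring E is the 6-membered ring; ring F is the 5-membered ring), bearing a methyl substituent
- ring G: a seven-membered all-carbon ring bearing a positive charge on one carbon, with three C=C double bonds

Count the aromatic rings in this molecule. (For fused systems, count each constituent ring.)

6

Rings A and B form a fused bicyclic system with 10 sp² atoms and 10 π electrons from ring double bonds. 10 = 4(2)+2, so the system is aromatic and both rings count as aromatic (naphthalene).
Rings C and D form a fused bicyclic system (with one N–H) with 9 sp² atoms and 10 π electrons from ring double bonds plus a heteroatom lone pair. 10 = 4(2)+2, so the system is aromatic and both rings count as aromatic (indole).
Ring E is planar and fully conjugated; 3 ring double bonds give 6 π electrons. That satisfies 4n+2 with n=1, so ring E is aromatic (benzene ring).
Ring F has two sp³ carbons, so it is not fully conjugated — not aromatic (oxolane ring).
Ring G has a continuous p-orbital overlap around the ring; 3 ring double bonds (6 π electrons) plus the carbocation's empty p orbital (0, but keeps the ring conjugated) give 6 π electrons. Since 6 = 4n+2 (n=1), ring G is aromatic (tropylium cation).
Aromatic: A, B, C, D, E, G. Total: 6.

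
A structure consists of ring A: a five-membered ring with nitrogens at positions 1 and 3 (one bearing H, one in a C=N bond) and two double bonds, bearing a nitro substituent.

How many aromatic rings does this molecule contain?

1

Ring A is planar and fully conjugated; 2 ring double bonds (4 π electrons) plus a heteroatom lone pair (2) give 6 π electrons. 6 = 4(1)+2, so ring A is aromatic (imidazole).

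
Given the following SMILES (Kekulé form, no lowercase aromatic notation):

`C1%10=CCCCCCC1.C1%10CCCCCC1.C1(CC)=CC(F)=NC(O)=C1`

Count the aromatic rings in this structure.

The SMILES encodes an eight-membered carbon ring with one C=C double bond; a seven-membered saturated carbon ring; a six-membered ring of five carbons and one nitrogen with three alternating double bonds.
The 8-membered ring has six sp³ carbons, so it is not fully conjugated — not aromatic (cyclooctene).
The 7-membered ring has only sp³ atoms, so it is not fully conjugated — not aromatic (cycloheptane).
The 6-membered ring with one nitrogen is planar and fully conjugated; 3 ring double bonds give 6 π electrons. Since 6 = 4n+2 (n=1), it is aromatic (pyridine).
1 of the 3 rings is aromatic. Total: 1.

1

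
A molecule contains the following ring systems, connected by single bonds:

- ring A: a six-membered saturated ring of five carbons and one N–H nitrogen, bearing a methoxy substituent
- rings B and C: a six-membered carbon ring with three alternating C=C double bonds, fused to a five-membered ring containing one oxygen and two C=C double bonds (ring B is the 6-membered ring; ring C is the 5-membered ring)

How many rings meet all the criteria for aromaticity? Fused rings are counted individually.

2

Ring A has only sp³ atoms, so it is not fully conjugated — not aromatic (piperidine).
Rings B and C form a fused bicyclic system (with one oxygen) with 9 sp² atoms and 10 π electrons from ring double bonds plus a heteroatom lone pair. 10 = 4(2)+2, so the system is aromatic and both rings count as aromatic (benzofuran).
Aromatic: B, C. Total: 2.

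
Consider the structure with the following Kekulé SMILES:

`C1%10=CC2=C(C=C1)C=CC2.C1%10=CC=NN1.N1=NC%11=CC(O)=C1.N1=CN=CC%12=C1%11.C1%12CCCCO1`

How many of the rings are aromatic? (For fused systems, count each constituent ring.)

4

The SMILES encodes a six-membered carbon ring with three alternating C=C double bonds, fused to a five-membered carbon ring containing one C=C double bond and one sp³ carbon; a five-membered ring with two adjacent nitrogens (one bearing H, one in a double bond) and two double bonds; a six-membered ring with two adjacent nitrogens and three alternating double bonds; a six-membered ring with nitrogens at positions 1 and 3 and three alternating double bonds; a six-membered saturated ring of five carbons and one oxygen.
The 6-membered ring is fully conjugated (every ring atom contributes a p orbital); 3 ring double bonds give 6 π electrons. 6 = 4(1)+2, so it is aromatic (benzene ring).
The 5-membered ring has one sp³ carbon, so it is not fully conjugated — not aromatic (cyclopentene ring).
The 5-membered ring with two adjacent nitrogens (one N–H, one =N–) is planar and fully conjugated; 2 ring double bonds (4 π electrons) plus a heteroatom lone pair (2) give 6 π electrons. 6 = 4(1)+2, so it is aromatic (pyrazole).
The 6-membered ring with two nitrogens (1,2) has a continuous p-orbital overlap around the ring; 3 ring double bonds give 6 π electrons. 6 = 4(1)+2, so it is aromatic (pyridazine).
The 6-membered ring with two nitrogens (1,3) is planar and fully conjugated; 3 ring double bonds give 6 π electrons. Since 6 = 4n+2 (n=1), it is aromatic (pyrimidine).
The 6-membered ring with one oxygen has only sp³ atoms, so it is not fully conjugated — not aromatic (tetrahydropyran).
4 of the 6 rings are aromatic. Total: 4.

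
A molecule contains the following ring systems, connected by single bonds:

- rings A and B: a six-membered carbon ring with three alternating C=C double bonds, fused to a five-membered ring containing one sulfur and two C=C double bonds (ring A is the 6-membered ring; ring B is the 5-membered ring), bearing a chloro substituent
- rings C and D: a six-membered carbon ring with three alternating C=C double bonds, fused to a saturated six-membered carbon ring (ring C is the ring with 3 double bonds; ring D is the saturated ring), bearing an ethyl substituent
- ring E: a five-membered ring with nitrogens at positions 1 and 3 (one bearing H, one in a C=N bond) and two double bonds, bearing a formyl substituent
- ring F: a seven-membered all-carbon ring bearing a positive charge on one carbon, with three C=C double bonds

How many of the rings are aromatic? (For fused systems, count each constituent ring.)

5

Rings A and B form a fused bicyclic system (with one sulfur) with 9 sp² atoms and 10 π electrons from ring double bonds plus a heteroatom lone pair. 10 = 4(2)+2, so the system is aromatic and both rings count as aromatic (benzothiophene).
Ring C is planar and fully conjugated; 3 ring double bonds give 6 π electrons. Since 6 = 4n+2 (n=1), ring C is aromatic (benzene ring).
Ring D has four sp³ carbons, so it is not fully conjugated — not aromatic (cyclohexane ring).
Ring E has a continuous p-orbital overlap around the ring; 2 ring double bonds (4 π electrons) plus a heteroatom lone pair (2) give 6 π electrons. Since 6 = 4n+2 (n=1), ring E is aromatic (imidazole).
Ring F has a continuous p-orbital overlap around the ring; 3 ring double bonds (6 π electrons) plus the carbocation's empty p orbital (0, but keeps the ring conjugated) give 6 π electrons. That satisfies 4n+2 with n=1, so ring F is aromatic (tropylium cation).
Aromatic: A, B, C, E, F. Total: 5.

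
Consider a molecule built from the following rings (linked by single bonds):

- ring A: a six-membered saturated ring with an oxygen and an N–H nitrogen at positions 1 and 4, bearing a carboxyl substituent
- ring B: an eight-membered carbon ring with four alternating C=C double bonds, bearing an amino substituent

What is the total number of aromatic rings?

Ring A has only sp³ atoms, so it is not fully conjugated — not aromatic (morpholine).
Ring B has only sp² ring atoms; a planar conformation would have a fully conjugated π system of 8 electrons. But 8 = 4(2), which is 4n not 4n+2, so ring B is not aromatic (cyclooctatetraene) — cyclooctatetraene distorts into a non-planar tub to avoid antiaromaticity.
No ring is aromatic. Total: 0.

0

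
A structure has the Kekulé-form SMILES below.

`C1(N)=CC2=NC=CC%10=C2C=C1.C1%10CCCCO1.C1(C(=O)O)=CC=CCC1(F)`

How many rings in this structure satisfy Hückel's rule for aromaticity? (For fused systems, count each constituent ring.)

The SMILES encodes two fused six-membered rings, each with three alternating double bonds; one ring is all carbon and the other has one ring nitrogen; a six-membered saturated ring of five carbons and one oxygen; a six-membered carbon ring with two conjugated C=C double bonds and two sp³ carbons.
The fused 6/6-membered bicyclic (with one nitrogen) is a single π system with 10 sp² atoms and 10 π electrons from ring double bonds. 10 = 4(2)+2, so the system is aromatic and both rings count as aromatic (quinoline).
The 6-membered ring with one oxygen has only sp³ atoms, so it is not fully conjugated — not aromatic (tetrahydropyran).
The 6-membered ring has two sp³ carbons, so it is not fully conjugated — not aromatic (1,3-cyclohexadiene).
2 of the 4 rings are aromatic. Total: 2.

2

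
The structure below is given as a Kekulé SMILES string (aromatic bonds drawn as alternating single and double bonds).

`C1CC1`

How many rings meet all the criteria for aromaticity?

0

The SMILES encodes a three-membered saturated carbon ring.
The 3-membered ring has only sp³ atoms, so it is not fully conjugated — not aromatic (cyclopropane).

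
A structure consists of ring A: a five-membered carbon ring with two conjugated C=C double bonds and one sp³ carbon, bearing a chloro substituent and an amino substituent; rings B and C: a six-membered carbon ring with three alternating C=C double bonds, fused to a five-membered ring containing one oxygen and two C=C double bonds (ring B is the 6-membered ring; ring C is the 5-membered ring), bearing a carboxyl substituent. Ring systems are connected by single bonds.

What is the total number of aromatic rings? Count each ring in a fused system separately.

2

Ring A has one sp³ carbon, so it is not fully conjugated — not aromatic (cyclopentadiene).
Rings B and C form a fused bicyclic system (with one oxygen) with 9 sp² atoms and 10 π electrons from ring double bonds plus a heteroatom lone pair. 10 = 4(2)+2, so the system is aromatic and both rings count as aromatic (benzofuran).
Aromatic: B, C. Total: 2.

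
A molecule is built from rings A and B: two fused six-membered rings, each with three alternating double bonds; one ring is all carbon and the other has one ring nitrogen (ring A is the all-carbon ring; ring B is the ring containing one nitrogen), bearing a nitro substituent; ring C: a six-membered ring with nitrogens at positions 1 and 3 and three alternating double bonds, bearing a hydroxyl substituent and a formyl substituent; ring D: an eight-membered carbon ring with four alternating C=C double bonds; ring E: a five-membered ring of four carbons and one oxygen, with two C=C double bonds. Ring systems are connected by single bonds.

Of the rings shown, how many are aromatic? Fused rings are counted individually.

Rings A and B form a fused bicyclic system (with one nitrogen) with 10 sp² atoms and 10 π electrons from ring double bonds. 10 = 4(2)+2, so the system is aromatic and both rings count as aromatic (quinoline).
Ring C is fully conjugated (every ring atom contributes a p orbital); 3 ring double bonds give 6 π electrons. Since 6 = 4n+2 (n=1), ring C is aromatic (pyrimidine).
Ring D has only sp² ring atoms; a planar conformation would have a fully conjugated π system of 8 electrons. But 8 = 4(2), which is 4n not 4n+2, so ring D is not aromatic (cyclooctatetraene) — cyclooctatetraene distorts into a non-planar tub to avoid antiaromaticity.
Ring E is fully conjugated (every ring atom contributes a p orbital); 2 ring double bonds (4 π electrons) plus a heteroatom lone pair (2) give 6 π electrons. Since 6 = 4n+2 (n=1), ring E is aromatic (furan).
Aromatic: A, B, C, E. Total: 4.

4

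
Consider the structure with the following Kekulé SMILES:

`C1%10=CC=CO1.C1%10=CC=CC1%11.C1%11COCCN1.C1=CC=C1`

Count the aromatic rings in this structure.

The SMILES encodes a five-membered ring of four carbons and one oxygen, with two C=C double bonds; a five-membered carbon ring with two conjugated C=C double bonds and one sp³ carbon; a six-membered saturated ring with an oxygen and an N–H nitrogen at positions 1 and 4; a four-membered carbon ring with two alternating C=C double bonds.
The 5-membered ring with one oxygen has a continuous p-orbital overlap around the ring; 2 ring double bonds (4 π electrons) plus a heteroatom lone pair (2) give 6 π electrons. Since 6 = 4n+2 (n=1), it is aromatic (furan).
The 5-membered ring has one sp³ carbon, so it is not fully conjugated — not aromatic (cyclopentadiene).
The 6-membered ring with one oxygen and one N–H (1,4) has only sp³ atoms, so it is not fully conjugated — not aromatic (morpholine).
The 4-membered ring has only sp² ring atoms; a planar conformation would have a fully conjugated π system of 4 electrons. But 4 = 4(1), which is 4n not 4n+2, so it is not aromatic (cyclobutadiene) — cyclobutadiene is antiaromatic and distorts to a rectangle.
1 of the 4 rings is aromatic. Total: 1.

1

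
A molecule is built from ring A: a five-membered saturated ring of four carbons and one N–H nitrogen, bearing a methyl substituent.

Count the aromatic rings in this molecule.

0

Ring A has only sp³ atoms, so it is not fully conjugated — not aromatic (pyrrolidine).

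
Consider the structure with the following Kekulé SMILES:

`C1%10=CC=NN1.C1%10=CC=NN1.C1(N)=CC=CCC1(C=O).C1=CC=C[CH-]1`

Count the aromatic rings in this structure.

3

The SMILES encodes a five-membered ring with two adjacent nitrogens (one bearing H, one in a double bond) and two double bonds; a five-membered ring with two adjacent nitrogens (one bearing H, one in a double bond) and two double bonds; a six-membered carbon ring with two conjugated C=C double bonds and two sp³ carbons; a five-membered all-carbon ring bearing a negative charge on one carbon, with two C=C double bonds.
The 5-membered ring with two adjacent nitrogens (one N–H, one =N–) is planar and fully conjugated; 2 ring double bonds (4 π electrons) plus a heteroatom lone pair (2) give 6 π electrons. That satisfies 4n+2 with n=1, so it is aromatic (pyrazole).
The second 5-membered ring with two adjacent nitrogens (one N–H, one =N–) is planar and fully conjugated; 2 ring double bonds (4 π electrons) plus a heteroatom lone pair (2) give 6 π electrons. 6 = 4(1)+2, so it is aromatic (pyrazole).
The 6-membered ring has two sp³ carbons, so it is not fully conjugated — not aromatic (1,3-cyclohexadiene).
The 5-membered ring is planar and fully conjugated; 2 ring double bonds (4 π electrons) plus the carbanion lone pair (2) give 6 π electrons. Since 6 = 4n+2 (n=1), it is aromatic (cyclopentadienyl anion).
3 of the 4 rings are aromatic. Total: 3.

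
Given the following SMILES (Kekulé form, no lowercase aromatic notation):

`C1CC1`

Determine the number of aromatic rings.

0

The SMILES encodes a three-membered saturated carbon ring.
The 3-membered ring has only sp³ atoms, so it is not fully conjugated — not aromatic (cyclopropane).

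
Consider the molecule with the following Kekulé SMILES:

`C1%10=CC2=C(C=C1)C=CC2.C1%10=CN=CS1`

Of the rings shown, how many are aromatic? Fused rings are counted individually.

The SMILES encodes a six-membered carbon ring with three alternating C=C double bonds, fused to a five-membered carbon ring containing one C=C double bond and one sp³ carbon; a five-membered ring with a sulfur at position 1 and a nitrogen at position 3 (in a C=N bond), with two double bonds.
The 6-membered ring is fully conjugated (every ring atom contributes a p orbital); 3 ring double bonds give 6 π electrons. 6 = 4(1)+2, so it is aromatic (benzene ring).
The 5-membered ring has one sp³ carbon, so it is not fully conjugated — not aromatic (cyclopentene ring).
The 5-membered ring with one sulfur and one =N– is fully conjugated (every ring atom contributes a p orbital); 2 ring double bonds (4 π electrons) plus a heteroatom lone pair (2) give 6 π electrons. 6 = 4(1)+2, so it is aromatic (thiazole).
2 of the 3 rings are aromatic. Total: 2.

2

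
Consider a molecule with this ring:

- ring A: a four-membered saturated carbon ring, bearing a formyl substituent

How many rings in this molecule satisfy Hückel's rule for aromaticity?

Ring A has only sp³ atoms, so it is not fully conjugated — not aromatic (cyclobutane).

0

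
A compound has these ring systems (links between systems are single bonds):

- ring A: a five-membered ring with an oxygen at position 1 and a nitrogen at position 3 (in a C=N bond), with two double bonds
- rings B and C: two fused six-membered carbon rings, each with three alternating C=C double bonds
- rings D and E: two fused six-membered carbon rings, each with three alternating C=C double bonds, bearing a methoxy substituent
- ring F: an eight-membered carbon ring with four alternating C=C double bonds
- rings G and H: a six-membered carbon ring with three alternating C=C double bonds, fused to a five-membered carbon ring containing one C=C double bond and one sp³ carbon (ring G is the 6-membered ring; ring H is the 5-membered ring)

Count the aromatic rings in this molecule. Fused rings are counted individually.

Ring A has a continuous p-orbital overlap around the ring; 2 ring double bonds (4 π electrons) plus a heteroatom lone pair (2) give 6 π electrons. Since 6 = 4n+2 (n=1), ring A is aromatic (oxazole).
Rings B and C form a fused bicyclic system with 10 sp² atoms and 10 π electrons from ring double bonds. 10 = 4(2)+2, so the system is aromatic and both rings count as aromatic (naphthalene).
Rings D and E form a fused bicyclic system with 10 sp² atoms and 10 π electrons from ring double bonds. 10 = 4(2)+2, so the system is aromatic and both rings count as aromatic (naphthalene).
Ring F has only sp² ring atoms; a planar conformation would have a fully conjugated π system of 8 electrons. But 8 = 4(2), which is 4n not 4n+2, so ring F is not aromatic (cyclooctatetraene) — cyclooctatetraene distorts into a non-planar tub to avoid antiaromaticity.
Ring G is fully conjugated (every ring atom contributes a p orbital); 3 ring double bonds give 6 π electrons. Since 6 = 4n+2 (n=1), ring G is aromatic (benzene ring).
Ring H has one sp³ carbon, so it is not fully conjugated — not aromatic (cyclopentene ring).
Aromatic: A, B, C, D, E, G. Total: 6.

6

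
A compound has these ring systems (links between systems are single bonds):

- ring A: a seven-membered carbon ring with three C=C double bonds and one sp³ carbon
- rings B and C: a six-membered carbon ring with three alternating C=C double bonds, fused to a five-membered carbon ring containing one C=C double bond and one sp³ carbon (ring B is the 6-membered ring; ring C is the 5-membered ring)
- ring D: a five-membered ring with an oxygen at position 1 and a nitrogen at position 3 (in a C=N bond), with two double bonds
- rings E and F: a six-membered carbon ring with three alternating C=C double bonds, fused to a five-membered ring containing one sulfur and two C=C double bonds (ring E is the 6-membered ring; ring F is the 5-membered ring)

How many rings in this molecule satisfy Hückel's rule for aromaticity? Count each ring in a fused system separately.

Ring A has one sp³ carbon, so it is not fully conjugated — not aromatic (cycloheptatriene).
Ring B is fully conjugated (every ring atom contributes a p orbital); 3 ring double bonds give 6 π electrons. That satisfies 4n+2 with n=1, so ring B is aromatic (benzene ring).
Ring C has one sp³ carbon, so it is not fully conjugated — not aromatic (cyclopentene ring).
Ring D has a continuous p-orbital overlap around the ring; 2 ring double bonds (4 π electrons) plus a heteroatom lone pair (2) give 6 π electrons. That satisfies 4n+2 with n=1, so ring D is aromatic (oxazole).
Rings E and F form a fused bicyclic system (with one sulfur) with 9 sp² atoms and 10 π electrons from ring double bonds plus a heteroatom lone pair. 10 = 4(2)+2, so the system is aromatic and both rings count as aromatic (benzothiophene).
Aromatic: B, D, E, F. Total: 4.

4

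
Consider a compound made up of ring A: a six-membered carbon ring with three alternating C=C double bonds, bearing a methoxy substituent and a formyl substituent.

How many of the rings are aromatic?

Ring A is fully conjugated (every ring atom contributes a p orbital); 3 ring double bonds give 6 π electrons. That satisfies 4n+2 with n=1, so ring A is aromatic (benzene).

1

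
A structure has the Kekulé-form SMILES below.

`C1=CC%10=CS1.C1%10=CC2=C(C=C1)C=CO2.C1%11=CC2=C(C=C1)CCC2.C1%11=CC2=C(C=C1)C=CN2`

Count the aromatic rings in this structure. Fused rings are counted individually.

6

The SMILES encodes a five-membered ring of four carbons and one sulfur, with two C=C double bonds; a six-membered carbon ring with three alternating C=C double bonds, fused to a five-membered ring containing one oxygen and two C=C double bonds; a six-membered carbon ring with three alternating C=C double bonds, fused to a saturated five-membered carbon ring; a six-membered carbon ring with three alternating C=C double bonds, fused to a five-membered ring containing one N–H nitrogen and two C=C double bonds.
The 5-membered ring with one sulfur is planar and fully conjugated; 2 ring double bonds (4 π electrons) plus a heteroatom lone pair (2) give 6 π electrons. That satisfies 4n+2 with n=1, so it is aromatic (thiophene).
The fused 6/5-membered bicyclic (with one oxygen) is a single π system with 9 sp² atoms and 10 π electrons from ring double bonds plus a heteroatom lone pair. 10 = 4(2)+2, so the system is aromatic and both rings count as aromatic (benzofuran).
The 6-membered ring is fully conjugated (every ring atom contributes a p orbital); 3 ring double bonds give 6 π electrons. Since 6 = 4n+2 (n=1), it is aromatic (benzene ring).
The 5-membered ring has three sp³ carbons, so it is not fully conjugated — not aromatic (cyclopentane ring).
The fused 6/5-membered bicyclic (with one N–H) is a single π system with 9 sp² atoms and 10 π electrons from ring double bonds plus a heteroatom lone pair. 10 = 4(2)+2, so the system is aromatic and both rings count as aromatic (indole).
6 of the 7 rings are aromatic. Total: 6.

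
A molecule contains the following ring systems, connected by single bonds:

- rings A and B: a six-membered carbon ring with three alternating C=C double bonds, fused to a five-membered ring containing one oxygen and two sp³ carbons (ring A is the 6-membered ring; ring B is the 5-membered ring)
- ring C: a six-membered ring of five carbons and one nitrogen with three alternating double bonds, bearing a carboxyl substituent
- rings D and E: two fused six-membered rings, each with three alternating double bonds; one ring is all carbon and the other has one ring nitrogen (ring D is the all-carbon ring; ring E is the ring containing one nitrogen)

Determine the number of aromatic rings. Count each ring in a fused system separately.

4

Ring A has a continuous p-orbital overlap around the ring; 3 ring double bonds give 6 π electrons. That satisfies 4n+2 with n=1, so ring A is aromatic (benzene ring).
Ring B has two sp³ carbons, so it is not fully conjugated — not aromatic (oxolane ring).
Ring C has a continuous p-orbital overlap around the ring; 3 ring double bonds give 6 π electrons. 6 = 4(1)+2, so ring C is aromatic (pyridine).
Rings D and E form a fused bicyclic system (with one nitrogen) with 10 sp² atoms and 10 π electrons from ring double bonds. 10 = 4(2)+2, so the system is aromatic and both rings count as aromatic (quinoline).
Aromatic: A, C, D, E. Total: 4.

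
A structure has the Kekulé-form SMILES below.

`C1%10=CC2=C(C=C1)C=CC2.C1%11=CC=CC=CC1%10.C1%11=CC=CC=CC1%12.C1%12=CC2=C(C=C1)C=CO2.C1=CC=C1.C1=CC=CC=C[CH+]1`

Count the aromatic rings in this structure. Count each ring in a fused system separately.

4

The SMILES encodes a six-membered carbon ring with three alternating C=C double bonds, fused to a five-membered carbon ring containing one C=C double bond and one sp³ carbon; a seven-membered carbon ring with three C=C double bonds and one sp³ carbon; a seven-membered carbon ring with three C=C double bonds and one sp³ carbon; a six-membered carbon ring with three alternating C=C double bonds, fused to a five-membered ring containing one oxygen and two C=C double bonds; a four-membered carbon ring with two alternating C=C double bonds; a seven-membered all-carbon ring bearing a positive charge on one carbon, with three C=C double bonds.
The 6-membered ring is planar and fully conjugated; 3 ring double bonds give 6 π electrons. 6 = 4(1)+2, so it is aromatic (benzene ring).
The 5-membered ring has one sp³ carbon, so it is not fully conjugated — not aromatic (cyclopentene ring).
The 7-membered ring has one sp³ carbon, so it is not fully conjugated — not aromatic (cycloheptatriene).
The second 7-membered ring has one sp³ carbon, so it is not fully conjugated — not aromatic (cycloheptatriene).
The fused 6/5-membered bicyclic (with one oxygen) is a single π system with 9 sp² atoms and 10 π electrons from ring double bonds plus a heteroatom lone pair. 10 = 4(2)+2, so the system is aromatic and both rings count as aromatic (benzofuran).
The 4-membered ring has only sp² ring atoms; a planar conformation would have a fully conjugated π system of 4 electrons. But 4 = 4(1), which is 4n not 4n+2, so it is not aromatic (cyclobutadiene) — cyclobutadiene is antiaromatic and distorts to a rectangle.
The third 7-membered ring is fully conjugated (every ring atom contributes a p orbital); 3 ring double bonds (6 π electrons) plus the carbocation's empty p orbital (0, but keeps the ring conjugated) give 6 π electrons. 6 = 4(1)+2, so it is aromatic (tropylium cation).
4 of the 8 rings are aromatic. Total: 4.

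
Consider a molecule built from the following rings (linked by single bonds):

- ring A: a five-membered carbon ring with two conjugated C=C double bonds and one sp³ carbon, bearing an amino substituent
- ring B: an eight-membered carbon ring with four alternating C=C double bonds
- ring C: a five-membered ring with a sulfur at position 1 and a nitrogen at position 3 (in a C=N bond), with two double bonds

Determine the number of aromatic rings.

Ring A has one sp³ carbon, so it is not fully conjugated — not aromatic (cyclopentadiene).
Ring B has only sp² ring atoms; a planar conformation would have a fully conjugated π system of 8 electrons. But 8 = 4(2), which is 4n not 4n+2, so ring B is not aromatic (cyclooctatetraene) — cyclooctatetraene distorts into a non-planar tub to avoid antiaromaticity.
Ring C is fully conjugated (every ring atom contributes a p orbital); 2 ring double bonds (4 π electrons) plus a heteroatom lone pair (2) give 6 π electrons. That satisfies 4n+2 with n=1, so ring C is aromatic (thiazole).
Aromatic: C. Total: 1.

1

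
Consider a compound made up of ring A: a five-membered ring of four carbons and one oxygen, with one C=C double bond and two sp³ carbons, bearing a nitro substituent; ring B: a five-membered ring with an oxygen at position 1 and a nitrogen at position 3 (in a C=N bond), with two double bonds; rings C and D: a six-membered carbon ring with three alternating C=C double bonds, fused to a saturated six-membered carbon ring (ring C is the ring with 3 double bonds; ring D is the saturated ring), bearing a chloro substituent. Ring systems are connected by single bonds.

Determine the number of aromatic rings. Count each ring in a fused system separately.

2

Ring A has two sp³ carbons, so it is not fully conjugated — not aromatic (2,3-dihydrofuran).
Ring B has a continuous p-orbital overlap around the ring; 2 ring double bonds (4 π electrons) plus a heteroatom lone pair (2) give 6 π electrons. That satisfies 4n+2 with n=1, so ring B is aromatic (oxazole).
Ring C has a continuous p-orbital overlap around the ring; 3 ring double bonds give 6 π electrons. That satisfies 4n+2 with n=1, so ring C is aromatic (benzene ring).
Ring D has four sp³ carbons, so it is not fully conjugated — not aromatic (cyclohexane ring).
Aromatic: B, C. Total: 2.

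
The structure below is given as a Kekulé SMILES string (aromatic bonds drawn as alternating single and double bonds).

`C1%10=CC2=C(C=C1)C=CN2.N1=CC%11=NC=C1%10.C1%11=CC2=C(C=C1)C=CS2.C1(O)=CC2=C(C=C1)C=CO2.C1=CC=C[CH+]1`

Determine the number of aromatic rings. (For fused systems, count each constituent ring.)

7

The SMILES encodes a six-membered carbon ring with three alternating C=C double bonds, fused to a five-membered ring containing one N–H nitrogen and two C=C double bonds; a six-membered ring with nitrogens at positions 1 and 4 and three alternating double bonds; a six-membered carbon ring with three alternating C=C double bonds, fused to a five-membered ring containing one sulfur and two C=C double bonds; a six-membered carbon ring with three alternating C=C double bonds, fused to a five-membered ring containing one oxygen and two C=C double bonds; a five-membered all-carbon ring bearing a positive charge on one carbon, with two C=C double bonds.
The fused 6/5-membered bicyclic (with one N–H) is a single π system with 9 sp² atoms and 10 π electrons from ring double bonds plus a heteroatom lone pair. 10 = 4(2)+2, so the system is aromatic and both rings count as aromatic (indole).
The 6-membered ring with two nitrogens (1,4) has a continuous p-orbital overlap around the ring; 3 ring double bonds give 6 π electrons. That satisfies 4n+2 with n=1, so it is aromatic (pyrazine).
The fused 6/5-membered bicyclic (with one sulfur) is a single π system with 9 sp² atoms and 10 π electrons from ring double bonds plus a heteroatom lone pair. 10 = 4(2)+2, so the system is aromatic and both rings count as aromatic (benzothiophene).
The fused 6/5-membered bicyclic (with one oxygen) is a single π system with 9 sp² atoms and 10 π electrons from ring double bonds plus a heteroatom lone pair. 10 = 4(2)+2, so the system is aromatic and both rings count as aromatic (benzofuran).
The 5-membered ring has only sp² ring atoms; a planar conformation would have a fully conjugated π system of 4 electrons. But 4 = 4(1), which is 4n not 4n+2, so it is not aromatic (cyclopentadienyl cation).
7 of the 8 rings are aromatic. Total: 7.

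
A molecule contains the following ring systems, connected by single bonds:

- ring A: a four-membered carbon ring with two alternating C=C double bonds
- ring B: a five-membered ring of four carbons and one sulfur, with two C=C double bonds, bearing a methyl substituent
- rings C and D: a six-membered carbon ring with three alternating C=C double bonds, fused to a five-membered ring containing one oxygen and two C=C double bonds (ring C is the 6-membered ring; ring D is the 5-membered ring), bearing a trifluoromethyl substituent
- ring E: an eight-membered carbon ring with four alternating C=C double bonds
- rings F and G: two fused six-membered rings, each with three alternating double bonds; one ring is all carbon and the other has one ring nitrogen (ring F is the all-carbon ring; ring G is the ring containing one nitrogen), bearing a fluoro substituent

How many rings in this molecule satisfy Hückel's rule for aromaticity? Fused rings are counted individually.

5

Ring A has only sp² ring atoms; a planar conformation would have a fully conjugated π system of 4 electrons. But 4 = 4(1), which is 4n not 4n+2, so ring A is not aromatic (cyclobutadiene) — cyclobutadiene is antiaromatic and distorts to a rectangle.
Ring B has a continuous p-orbital overlap around the ring; 2 ring double bonds (4 π electrons) plus a heteroatom lone pair (2) give 6 π electrons. That satisfies 4n+2 with n=1, so ring B is aromatic (thiophene).
Rings C and D form a fused bicyclic system (with one oxygen) with 9 sp² atoms and 10 π electrons from ring double bonds plus a heteroatom lone pair. 10 = 4(2)+2, so the system is aromatic and both rings count as aromatic (benzofuran).
Ring E has only sp² ring atoms; a planar conformation would have a fully conjugated π system of 8 electrons. But 8 = 4(2), which is 4n not 4n+2, so ring E is not aromatic (cyclooctatetraene) — cyclooctatetraene distorts into a non-planar tub to avoid antiaromaticity.
Rings F and G form a fused bicyclic system (with one nitrogen) with 10 sp² atoms and 10 π electrons from ring double bonds. 10 = 4(2)+2, so the system is aromatic and both rings count as aromatic (quinoline).
Aromatic: B, C, D, F, G. Total: 5.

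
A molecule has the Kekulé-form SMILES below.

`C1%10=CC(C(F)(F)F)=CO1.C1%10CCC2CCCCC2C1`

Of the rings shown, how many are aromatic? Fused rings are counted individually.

1

The SMILES encodes a five-membered ring of four carbons and one oxygen, with two C=C double bonds; two fused six-membered saturated carbon rings.
The 5-membered ring with one oxygen is fully conjugated (every ring atom contributes a p orbital); 2 ring double bonds (4 π electrons) plus a heteroatom lone pair (2) give 6 π electrons. Since 6 = 4n+2 (n=1), it is aromatic (furan).
The 6-membered ring has only sp³ atoms, so it is not fully conjugated — not aromatic (cyclohexane ring).
The second 6-membered ring has only sp³ atoms, so it is not fully conjugated — not aromatic (cyclohexane ring).
1 of the 3 rings is aromatic. Total: 1.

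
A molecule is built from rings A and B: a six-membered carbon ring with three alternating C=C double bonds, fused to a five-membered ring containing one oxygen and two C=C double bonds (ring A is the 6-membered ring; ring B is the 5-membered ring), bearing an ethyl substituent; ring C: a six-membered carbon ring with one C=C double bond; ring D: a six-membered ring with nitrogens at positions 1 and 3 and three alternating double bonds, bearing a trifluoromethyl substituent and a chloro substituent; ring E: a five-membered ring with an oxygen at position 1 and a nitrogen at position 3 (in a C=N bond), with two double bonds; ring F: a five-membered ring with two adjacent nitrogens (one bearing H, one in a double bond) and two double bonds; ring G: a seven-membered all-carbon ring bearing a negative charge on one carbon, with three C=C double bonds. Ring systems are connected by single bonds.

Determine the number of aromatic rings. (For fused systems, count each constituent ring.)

5

Rings A and B form a fused bicyclic system (with one oxygen) with 9 sp² atoms and 10 π electrons from ring double bonds plus a heteroatom lone pair. 10 = 4(2)+2, so the system is aromatic and both rings count as aromatic (benzofuran).
Ring C has four sp³ carbons, so it is not fully conjugated — not aromatic (cyclohexene).
Ring D has a continuous p-orbital overlap around the ring; 3 ring double bonds give 6 π electrons. 6 = 4(1)+2, so ring D is aromatic (pyrimidine).
Ring E has a continuous p-orbital overlap around the ring; 2 ring double bonds (4 π electrons) plus a heteroatom lone pair (2) give 6 π electrons. 6 = 4(1)+2, so ring E is aromatic (oxazole).
Ring F has a continuous p-orbital overlap around the ring; 2 ring double bonds (4 π electrons) plus a heteroatom lone pair (2) give 6 π electrons. Since 6 = 4n+2 (n=1), ring F is aromatic (pyrazole).
Ring G has only sp² ring atoms; a planar conformation would have a fully conjugated π system of 8 electrons. But 8 = 4(2), which is 4n not 4n+2, so ring G is not aromatic (cycloheptatrienyl anion).
Aromatic: A, B, D, E, F. Total: 5.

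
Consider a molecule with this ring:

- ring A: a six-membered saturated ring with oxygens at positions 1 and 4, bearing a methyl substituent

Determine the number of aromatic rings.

Ring A has only sp³ atoms, so it is not fully conjugated — not aromatic (1,4-dioxane).

0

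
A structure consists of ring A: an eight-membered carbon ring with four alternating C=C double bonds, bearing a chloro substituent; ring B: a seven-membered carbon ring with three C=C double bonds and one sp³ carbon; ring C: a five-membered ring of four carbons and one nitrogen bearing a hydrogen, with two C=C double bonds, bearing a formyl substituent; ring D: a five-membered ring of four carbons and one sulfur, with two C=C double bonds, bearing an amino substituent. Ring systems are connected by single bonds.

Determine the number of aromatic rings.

Ring A has only sp² ring atoms; a planar conformation would have a fully conjugated π system of 8 electrons. But 8 = 4(2), which is 4n not 4n+2, so ring A is not aromatic (cyclooctatetraene) — cyclooctatetraene distorts into a non-planar tub to avoid antiaromaticity.
Ring B has one sp³ carbon, so it is not fully conjugated — not aromatic (cycloheptatriene).
Ring C has a continuous p-orbital overlap around the ring; 2 ring double bonds (4 π electrons) plus a heteroatom lone pair (2) give 6 π electrons. 6 = 4(1)+2, so ring C is aromatic (pyrrole).
Ring D is fully conjugated (every ring atom contributes a p orbital); 2 ring double bonds (4 π electrons) plus a heteroatom lone pair (2) give 6 π electrons. 6 = 4(1)+2, so ring D is aromatic (thiophene).
Aromatic: C, D. Total: 2.

2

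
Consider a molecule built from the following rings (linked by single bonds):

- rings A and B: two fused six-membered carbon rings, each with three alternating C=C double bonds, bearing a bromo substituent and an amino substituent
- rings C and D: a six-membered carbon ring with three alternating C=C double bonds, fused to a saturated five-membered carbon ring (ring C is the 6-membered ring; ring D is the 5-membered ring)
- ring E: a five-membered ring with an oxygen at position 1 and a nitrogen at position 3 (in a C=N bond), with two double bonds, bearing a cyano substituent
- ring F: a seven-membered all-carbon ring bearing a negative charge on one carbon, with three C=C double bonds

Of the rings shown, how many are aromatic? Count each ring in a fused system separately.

4

Rings A and B form a fused bicyclic system with 10 sp² atoms and 10 π electrons from ring double bonds. 10 = 4(2)+2, so the system is aromatic and both rings count as aromatic (naphthalene).
Ring C is planar and fully conjugated; 3 ring double bonds give 6 π electrons. That satisfies 4n+2 with n=1, so ring C is aromatic (benzene ring).
Ring D has three sp³ carbons, so it is not fully conjugated — not aromatic (cyclopentane ring).
Ring E has a continuous p-orbital overlap around the ring; 2 ring double bonds (4 π electrons) plus a heteroatom lone pair (2) give 6 π electrons. That satisfies 4n+2 with n=1, so ring E is aromatic (oxazole).
Ring F has only sp² ring atoms; a planar conformation would have a fully conjugated π system of 8 electrons. But 8 = 4(2), which is 4n not 4n+2, so ring F is not aromatic (cycloheptatrienyl anion).
Aromatic: A, B, C, E. Total: 4.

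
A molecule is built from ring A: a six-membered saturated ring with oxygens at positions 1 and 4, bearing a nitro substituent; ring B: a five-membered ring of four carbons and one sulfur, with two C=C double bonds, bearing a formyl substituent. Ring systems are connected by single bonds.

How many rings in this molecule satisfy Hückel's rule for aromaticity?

1

Ring A has only sp³ atoms, so it is not fully conjugated — not aromatic (1,4-dioxane).
Ring B has a continuous p-orbital overlap around the ring; 2 ring double bonds (4 π electrons) plus a heteroatom lone pair (2) give 6 π electrons. 6 = 4(1)+2, so ring B is aromatic (thiophene).
Aromatic: B. Total: 1.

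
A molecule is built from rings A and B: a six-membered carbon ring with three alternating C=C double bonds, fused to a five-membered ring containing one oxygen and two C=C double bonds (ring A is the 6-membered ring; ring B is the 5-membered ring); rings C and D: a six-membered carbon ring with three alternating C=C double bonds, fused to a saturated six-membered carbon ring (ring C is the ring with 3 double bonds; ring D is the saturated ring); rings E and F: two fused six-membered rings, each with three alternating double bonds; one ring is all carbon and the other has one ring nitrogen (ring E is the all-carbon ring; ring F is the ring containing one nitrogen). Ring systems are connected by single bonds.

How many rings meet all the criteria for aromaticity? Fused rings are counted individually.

Rings A and B form a fused bicyclic system (with one oxygen) with 9 sp² atoms and 10 π electrons from ring double bonds plus a heteroatom lone pair. 10 = 4(2)+2, so the system is aromatic and both rings count as aromatic (benzofuran).
Ring C is fully conjugated (every ring atom contributes a p orbital); 3 ring double bonds give 6 π electrons. That satisfies 4n+2 with n=1, so ring C is aromatic (benzene ring).
Ring D has four sp³ carbons, so it is not fully conjugated — not aromatic (cyclohexane ring).
Rings E and F form a fused bicyclic system (with one nitrogen) with 10 sp² atoms and 10 π electrons from ring double bonds. 10 = 4(2)+2, so the system is aromatic and both rings count as aromatic (quinoline).
Aromatic: A, B, C, E, F. Total: 5.

5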